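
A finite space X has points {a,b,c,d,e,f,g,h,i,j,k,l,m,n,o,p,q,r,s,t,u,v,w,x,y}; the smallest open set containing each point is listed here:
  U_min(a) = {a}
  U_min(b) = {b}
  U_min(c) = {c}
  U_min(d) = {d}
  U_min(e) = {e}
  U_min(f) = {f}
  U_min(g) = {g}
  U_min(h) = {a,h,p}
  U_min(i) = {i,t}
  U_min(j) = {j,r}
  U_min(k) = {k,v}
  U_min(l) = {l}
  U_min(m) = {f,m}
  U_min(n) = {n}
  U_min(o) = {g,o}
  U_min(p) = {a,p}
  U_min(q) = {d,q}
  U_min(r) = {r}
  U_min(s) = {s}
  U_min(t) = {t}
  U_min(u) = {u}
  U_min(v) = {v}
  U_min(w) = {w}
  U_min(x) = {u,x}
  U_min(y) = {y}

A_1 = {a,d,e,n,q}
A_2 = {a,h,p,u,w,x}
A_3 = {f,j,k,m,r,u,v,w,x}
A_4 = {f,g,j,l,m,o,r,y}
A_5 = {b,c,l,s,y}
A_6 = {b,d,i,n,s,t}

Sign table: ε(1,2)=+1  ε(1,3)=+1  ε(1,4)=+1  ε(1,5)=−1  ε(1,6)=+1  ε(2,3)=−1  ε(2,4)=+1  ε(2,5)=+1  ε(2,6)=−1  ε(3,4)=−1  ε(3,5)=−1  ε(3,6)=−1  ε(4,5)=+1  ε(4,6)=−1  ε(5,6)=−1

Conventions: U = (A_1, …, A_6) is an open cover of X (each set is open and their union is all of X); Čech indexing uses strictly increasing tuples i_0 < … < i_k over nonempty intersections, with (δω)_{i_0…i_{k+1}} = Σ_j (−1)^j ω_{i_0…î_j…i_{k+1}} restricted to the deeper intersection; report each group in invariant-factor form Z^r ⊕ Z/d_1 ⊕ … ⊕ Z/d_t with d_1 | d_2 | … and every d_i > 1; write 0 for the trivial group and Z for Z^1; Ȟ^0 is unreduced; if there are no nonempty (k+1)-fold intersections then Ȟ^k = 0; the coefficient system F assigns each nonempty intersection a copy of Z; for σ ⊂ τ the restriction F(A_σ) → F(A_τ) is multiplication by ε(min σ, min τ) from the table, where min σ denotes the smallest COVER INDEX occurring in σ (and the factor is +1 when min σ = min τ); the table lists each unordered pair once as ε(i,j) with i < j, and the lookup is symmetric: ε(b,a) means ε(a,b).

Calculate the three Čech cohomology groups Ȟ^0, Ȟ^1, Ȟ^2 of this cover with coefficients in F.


nerve simplices:
  A12={a} A16={d,n} A23={u,w,x} A34={f,j,m,r} A45={l,y} A56={b,s}
C dims 6,6; δ0: rk 6, SNF 1^5·2
degree 0: 6−6−0 = 0 → Ȟ^0 ≅ 0
degree 1: 6−0−6 = 0 plus torsion [2] → Ȟ^1 ≅ Z/2
degree 2: 0−0−0 = 0 → Ȟ^2 ≅ 0

Ȟ^0 ≅ 0, Ȟ^1 ≅ Z/2 and Ȟ^2 ≅ 0


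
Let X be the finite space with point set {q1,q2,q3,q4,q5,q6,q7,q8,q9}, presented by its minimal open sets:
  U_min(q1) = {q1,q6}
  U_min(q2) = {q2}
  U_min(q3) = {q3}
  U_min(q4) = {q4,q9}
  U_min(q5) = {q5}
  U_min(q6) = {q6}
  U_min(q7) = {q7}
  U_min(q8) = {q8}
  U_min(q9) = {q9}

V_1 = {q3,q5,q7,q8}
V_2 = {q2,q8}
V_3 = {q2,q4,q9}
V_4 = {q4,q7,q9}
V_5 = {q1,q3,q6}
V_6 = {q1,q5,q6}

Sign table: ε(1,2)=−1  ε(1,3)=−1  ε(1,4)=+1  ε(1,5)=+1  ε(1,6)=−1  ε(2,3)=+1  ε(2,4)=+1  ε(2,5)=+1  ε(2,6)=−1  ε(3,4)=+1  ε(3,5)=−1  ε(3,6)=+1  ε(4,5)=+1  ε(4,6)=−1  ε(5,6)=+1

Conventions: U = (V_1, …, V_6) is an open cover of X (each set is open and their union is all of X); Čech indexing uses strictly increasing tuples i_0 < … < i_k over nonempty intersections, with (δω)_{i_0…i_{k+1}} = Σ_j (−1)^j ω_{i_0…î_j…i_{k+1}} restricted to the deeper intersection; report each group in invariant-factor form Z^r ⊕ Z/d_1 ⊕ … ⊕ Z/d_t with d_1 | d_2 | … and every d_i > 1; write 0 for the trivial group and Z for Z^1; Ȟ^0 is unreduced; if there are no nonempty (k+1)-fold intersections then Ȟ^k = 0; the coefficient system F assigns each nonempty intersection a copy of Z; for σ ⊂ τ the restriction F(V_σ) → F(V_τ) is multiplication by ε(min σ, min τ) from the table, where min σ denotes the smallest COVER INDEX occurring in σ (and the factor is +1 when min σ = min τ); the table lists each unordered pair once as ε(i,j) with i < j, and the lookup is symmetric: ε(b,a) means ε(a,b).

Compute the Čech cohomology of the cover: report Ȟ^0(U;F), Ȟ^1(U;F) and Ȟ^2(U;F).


nerve simplices:
  V12={q8} V14={q7} V15={q3} V16={q5} V23={q2} V34={q4,q9} V56={q1,q6}
C dims 6,7; δ0: rk 6, SNF 1^5·2
degree 0: 6−6−0 = 0 → Ȟ^0 ≅ 0
degree 1: 7−0−6 = 1 plus torsion [2] → Ȟ^1 ≅ Z ⊕ Z/2
degree 2: 0−0−0 = 0 → Ȟ^2 ≅ 0

Ȟ^0 = 0; Ȟ^1 = Z ⊕ Z/2; Ȟ^2 = 0


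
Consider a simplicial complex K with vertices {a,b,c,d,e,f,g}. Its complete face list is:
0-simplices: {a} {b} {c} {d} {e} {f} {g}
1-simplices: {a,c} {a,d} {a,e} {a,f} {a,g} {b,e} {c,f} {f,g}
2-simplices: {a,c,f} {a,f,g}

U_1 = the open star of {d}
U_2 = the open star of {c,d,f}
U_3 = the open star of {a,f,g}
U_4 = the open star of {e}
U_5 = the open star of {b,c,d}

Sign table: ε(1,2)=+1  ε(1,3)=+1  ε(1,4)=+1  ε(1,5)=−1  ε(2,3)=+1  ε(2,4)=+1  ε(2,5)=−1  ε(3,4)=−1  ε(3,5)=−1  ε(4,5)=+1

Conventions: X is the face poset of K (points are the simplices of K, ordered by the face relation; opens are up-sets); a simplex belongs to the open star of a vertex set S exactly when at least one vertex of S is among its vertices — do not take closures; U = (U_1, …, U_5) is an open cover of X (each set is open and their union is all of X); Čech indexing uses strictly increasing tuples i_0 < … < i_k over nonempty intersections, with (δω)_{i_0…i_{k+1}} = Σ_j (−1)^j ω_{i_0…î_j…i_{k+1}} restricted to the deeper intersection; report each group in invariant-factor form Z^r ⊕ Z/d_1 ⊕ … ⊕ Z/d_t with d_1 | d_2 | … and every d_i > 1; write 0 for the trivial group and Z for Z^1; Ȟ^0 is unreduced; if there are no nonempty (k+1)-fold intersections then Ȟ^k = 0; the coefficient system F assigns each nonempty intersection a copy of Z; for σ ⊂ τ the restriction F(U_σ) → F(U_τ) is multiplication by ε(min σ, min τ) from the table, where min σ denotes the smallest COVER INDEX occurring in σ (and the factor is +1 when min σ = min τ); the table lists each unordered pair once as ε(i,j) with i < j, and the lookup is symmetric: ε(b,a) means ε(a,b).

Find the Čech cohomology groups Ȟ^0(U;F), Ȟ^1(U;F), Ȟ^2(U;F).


nonempty intersections:
  U1={{d},{a,d}} U2={{c},{d},{f},{a,c},{a,d},{a,f},{c,f},{f,g},{a,c,f},{a,f,g}} U3={{a},{f},{g},{a,c},{a,d},{a,e},{a,f},{a,g},{c,f},{f,g},{a,c,f},{a,f,g}} U4={{e},{a,e},{b,e}} U5={{b},{c},{d},{a,c},{a,d},{b,e},{c,f},{a,c,f}}
  U12={{d},{a,d}} U13={{a,d}} U15={{d},{a,d}} U23={{f},{a,c},{a,d},{a,f},{c,f},{f,g},{a,c,f},{a,f,g}} U25={{c},{d},{a,c},{a,d},{c,f},{a,c,f}} U34={{a,e}} U35={{a,c},{a,d},{c,f},{a,c,f}} U45={{b,e}}
  U123={{a,d}} U125={{d},{a,d}} U135={{a,d}} U235={{a,c},{a,d},{c,f},{a,c,f}}
  U1235={{a,d}}
C dims 5,8,4,1; δ0: rk 4, SNF 1^4; δ1: rk 3, SNF 1^3; δ2: rk 1, SNF 1^1
Ȟ^0: (5−4)−0=1 ⇒ Z
Ȟ^1: (8−3)−4=1 ⇒ Z
Ȟ^2: (4−1)−3=0 ⇒ 0

Ȟ^0(U;F) ≅ Z, Ȟ^1(U;F) ≅ Z, Ȟ^2(U;F) ≅ 0


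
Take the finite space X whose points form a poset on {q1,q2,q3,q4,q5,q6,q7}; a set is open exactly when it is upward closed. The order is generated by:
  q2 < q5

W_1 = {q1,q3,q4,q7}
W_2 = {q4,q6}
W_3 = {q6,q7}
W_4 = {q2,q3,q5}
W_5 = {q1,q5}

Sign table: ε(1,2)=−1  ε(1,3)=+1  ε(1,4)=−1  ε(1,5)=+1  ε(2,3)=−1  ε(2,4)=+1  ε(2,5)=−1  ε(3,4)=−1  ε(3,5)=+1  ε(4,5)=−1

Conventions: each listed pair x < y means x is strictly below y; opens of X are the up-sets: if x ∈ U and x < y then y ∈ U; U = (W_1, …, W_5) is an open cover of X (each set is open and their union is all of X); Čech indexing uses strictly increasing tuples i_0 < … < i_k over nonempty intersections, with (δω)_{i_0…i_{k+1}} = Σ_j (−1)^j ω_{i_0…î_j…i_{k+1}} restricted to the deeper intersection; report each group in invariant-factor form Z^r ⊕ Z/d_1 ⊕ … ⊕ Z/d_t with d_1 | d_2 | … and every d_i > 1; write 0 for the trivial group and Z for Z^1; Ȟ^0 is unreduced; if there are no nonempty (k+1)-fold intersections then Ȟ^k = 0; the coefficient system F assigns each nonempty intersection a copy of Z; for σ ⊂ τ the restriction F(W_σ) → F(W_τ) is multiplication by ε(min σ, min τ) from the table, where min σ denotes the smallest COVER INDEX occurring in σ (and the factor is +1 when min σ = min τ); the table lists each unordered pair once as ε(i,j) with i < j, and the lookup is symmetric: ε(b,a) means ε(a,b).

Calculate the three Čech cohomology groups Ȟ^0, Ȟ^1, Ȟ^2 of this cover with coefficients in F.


Ȟ^0 = Z, Ȟ^1 = Z^2, Ȟ^2 = 0

nerve simplices:
  W12={q4} W13={q7} W14={q3} W15={q1} W23={q6} W45={q5}
C dims 5,6; δ0: rk 4, SNF 1^4
degree 0: 5−4−0 = 1 → Ȟ^0 ≅ Z
degree 1: 6−0−4 = 2 → Ȟ^1 ≅ Z^2
degree 2: 0−0−0 = 0 → Ȟ^2 ≅ 0


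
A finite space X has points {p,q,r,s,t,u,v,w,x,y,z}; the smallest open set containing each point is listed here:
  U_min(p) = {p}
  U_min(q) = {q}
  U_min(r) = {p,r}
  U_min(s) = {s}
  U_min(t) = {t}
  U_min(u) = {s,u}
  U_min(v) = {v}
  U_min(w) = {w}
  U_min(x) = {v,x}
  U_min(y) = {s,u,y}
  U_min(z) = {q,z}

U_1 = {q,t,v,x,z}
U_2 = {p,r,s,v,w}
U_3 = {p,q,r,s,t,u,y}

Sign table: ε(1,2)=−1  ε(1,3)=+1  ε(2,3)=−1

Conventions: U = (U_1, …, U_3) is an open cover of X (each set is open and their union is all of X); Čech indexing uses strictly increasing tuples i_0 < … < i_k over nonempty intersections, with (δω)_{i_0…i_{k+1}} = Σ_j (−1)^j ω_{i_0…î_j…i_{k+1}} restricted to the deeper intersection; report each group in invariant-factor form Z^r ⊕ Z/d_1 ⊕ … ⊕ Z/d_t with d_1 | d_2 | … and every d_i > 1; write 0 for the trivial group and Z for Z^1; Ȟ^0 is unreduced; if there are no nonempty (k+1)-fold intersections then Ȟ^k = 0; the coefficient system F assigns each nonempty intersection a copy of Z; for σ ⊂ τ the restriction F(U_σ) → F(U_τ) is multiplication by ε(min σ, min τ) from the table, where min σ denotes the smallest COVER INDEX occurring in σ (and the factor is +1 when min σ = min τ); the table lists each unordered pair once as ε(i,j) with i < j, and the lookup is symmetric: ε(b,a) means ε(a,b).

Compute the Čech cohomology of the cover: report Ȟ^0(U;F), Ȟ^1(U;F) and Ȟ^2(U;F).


Ȟ^0(U;F) ≅ Z; Ȟ^1(U;F) ≅ Z; Ȟ^2(U;F) ≅ 0

nerve of the cover:
  U12={v} U13={q,t} U23={p,r,s}
C dims 3,3; δ0: rk 2, SNF 1^2
Ȟ^0 = (3 − 2) − 0 = 1, so Ȟ^0 ≅ Z
Ȟ^1 = (3 − 0) − 2 = 1, so Ȟ^1 ≅ Z
Ȟ^2 = (0 − 0) − 0 = 0, so Ȟ^2 ≅ 0


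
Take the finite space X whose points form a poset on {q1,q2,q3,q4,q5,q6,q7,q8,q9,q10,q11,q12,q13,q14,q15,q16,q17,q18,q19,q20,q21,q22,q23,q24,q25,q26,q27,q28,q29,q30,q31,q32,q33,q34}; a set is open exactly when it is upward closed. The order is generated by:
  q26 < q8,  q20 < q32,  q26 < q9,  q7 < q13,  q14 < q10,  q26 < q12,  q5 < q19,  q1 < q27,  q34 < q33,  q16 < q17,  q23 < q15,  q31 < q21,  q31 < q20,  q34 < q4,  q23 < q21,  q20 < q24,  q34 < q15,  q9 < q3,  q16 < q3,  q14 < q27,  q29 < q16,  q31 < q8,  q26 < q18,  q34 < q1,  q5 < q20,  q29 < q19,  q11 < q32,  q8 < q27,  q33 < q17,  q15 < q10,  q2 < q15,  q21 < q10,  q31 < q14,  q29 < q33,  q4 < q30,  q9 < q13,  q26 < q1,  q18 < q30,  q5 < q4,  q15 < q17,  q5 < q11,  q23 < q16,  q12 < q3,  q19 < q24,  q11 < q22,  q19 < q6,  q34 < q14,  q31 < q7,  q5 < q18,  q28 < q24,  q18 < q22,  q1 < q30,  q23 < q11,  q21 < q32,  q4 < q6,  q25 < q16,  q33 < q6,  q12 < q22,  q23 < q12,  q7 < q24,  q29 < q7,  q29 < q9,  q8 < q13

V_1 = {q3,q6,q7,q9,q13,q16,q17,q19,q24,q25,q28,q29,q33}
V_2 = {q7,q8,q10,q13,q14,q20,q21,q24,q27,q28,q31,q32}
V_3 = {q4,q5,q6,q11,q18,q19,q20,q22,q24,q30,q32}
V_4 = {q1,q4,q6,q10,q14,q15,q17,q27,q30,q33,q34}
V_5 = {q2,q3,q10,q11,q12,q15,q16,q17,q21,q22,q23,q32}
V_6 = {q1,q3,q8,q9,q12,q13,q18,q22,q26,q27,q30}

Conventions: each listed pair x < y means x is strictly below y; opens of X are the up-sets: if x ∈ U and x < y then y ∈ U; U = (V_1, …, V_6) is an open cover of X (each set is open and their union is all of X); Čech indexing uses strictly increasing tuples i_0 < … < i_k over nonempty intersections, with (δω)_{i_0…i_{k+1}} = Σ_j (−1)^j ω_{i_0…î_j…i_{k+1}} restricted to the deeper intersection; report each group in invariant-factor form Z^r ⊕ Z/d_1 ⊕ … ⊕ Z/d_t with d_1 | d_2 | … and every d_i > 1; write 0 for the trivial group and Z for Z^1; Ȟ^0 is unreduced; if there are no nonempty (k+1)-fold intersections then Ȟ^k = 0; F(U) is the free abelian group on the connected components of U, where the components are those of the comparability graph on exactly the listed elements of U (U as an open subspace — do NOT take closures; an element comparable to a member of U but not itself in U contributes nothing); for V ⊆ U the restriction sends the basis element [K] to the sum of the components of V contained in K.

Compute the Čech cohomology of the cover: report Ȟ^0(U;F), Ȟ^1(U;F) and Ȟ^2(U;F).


Ȟ^0 = Z, Ȟ^1 = 0 and Ȟ^2 = Z/2

nonempty overlaps:
  V12={q7,q13,q24,q28} V13={q6,q19,q24} V14={q6,q17,q33} V15={q3,q16,q17} V16={q3,q9,q13} V23={q20,q24,q32} V24={q10,q14,q27} V25={q10,q21,q32} V26={q8,q13,q27} V34={q4,q6,q30} V35={q11,q22,q32} V36={q18,q22,q30} V45={q10,q15,q17} V46={q1,q27,q30} V56={q3,q12,q22}
  V123={q24} V126={q13} V134={q6} V145={q17} V156={q3} V235={q32} V245={q10} V246={q27} V346={q30} V356={q22}
components per intersection:
  V1: {q3,q6,q7,q9,q13,q16,q17,q19,q24,q25,q28,q29,q33}
  V2: {q7,q8,q10,q13,q14,q20,q21,q24,q27,q28,q31,q32}
  V3: {q4,q5,q6,q11,q18,q19,q20,q22,q24,q30,q32}
  V4: {q1,q4,q6,q10,q14,q15,q17,q27,q30,q33,q34}
  V5: {q2,q3,q10,q11,q12,q15,q16,q17,q21,q22,q23,q32}
  V6: {q1,q3,q8,q9,q12,q13,q18,q22,q26,q27,q30}
  V12: {q7,q13,q24,q28}
  V13: {q6,q19,q24}
  V14: {q6,q17,q33}
  V15: {q3,q16,q17}
  V16: {q3,q9,q13}
  V23: {q20,q24,q32}
  V24: {q10,q14,q27}
  V25: {q10,q21,q32}
  V26: {q8,q13,q27}
  V34: {q4,q6,q30}
  V35: {q11,q22,q32}
  V36: {q18,q22,q30}
  V45: {q10,q15,q17}
  V46: {q1,q27,q30}
  V56: {q3,q12,q22}
  V123: {q24}
  V126: {q13}
  V134: {q6}
  V145: {q17}
  V156: {q3}
  V235: {q32}
  V245: {q10}
  V246: {q27}
  V346: {q30}
  V356: {q22}
C dims 6,15,10; δ0: rk 5, SNF 1^5; δ1: rk 10, SNF 1^9·2
degree 0: 6−5−0 = 1 → Ȟ^0 ≅ Z
degree 1: 15−10−5 = 0 → Ȟ^1 ≅ 0
degree 2: 10−0−10 = 0 plus torsion [2] → Ȟ^2 ≅ Z/2


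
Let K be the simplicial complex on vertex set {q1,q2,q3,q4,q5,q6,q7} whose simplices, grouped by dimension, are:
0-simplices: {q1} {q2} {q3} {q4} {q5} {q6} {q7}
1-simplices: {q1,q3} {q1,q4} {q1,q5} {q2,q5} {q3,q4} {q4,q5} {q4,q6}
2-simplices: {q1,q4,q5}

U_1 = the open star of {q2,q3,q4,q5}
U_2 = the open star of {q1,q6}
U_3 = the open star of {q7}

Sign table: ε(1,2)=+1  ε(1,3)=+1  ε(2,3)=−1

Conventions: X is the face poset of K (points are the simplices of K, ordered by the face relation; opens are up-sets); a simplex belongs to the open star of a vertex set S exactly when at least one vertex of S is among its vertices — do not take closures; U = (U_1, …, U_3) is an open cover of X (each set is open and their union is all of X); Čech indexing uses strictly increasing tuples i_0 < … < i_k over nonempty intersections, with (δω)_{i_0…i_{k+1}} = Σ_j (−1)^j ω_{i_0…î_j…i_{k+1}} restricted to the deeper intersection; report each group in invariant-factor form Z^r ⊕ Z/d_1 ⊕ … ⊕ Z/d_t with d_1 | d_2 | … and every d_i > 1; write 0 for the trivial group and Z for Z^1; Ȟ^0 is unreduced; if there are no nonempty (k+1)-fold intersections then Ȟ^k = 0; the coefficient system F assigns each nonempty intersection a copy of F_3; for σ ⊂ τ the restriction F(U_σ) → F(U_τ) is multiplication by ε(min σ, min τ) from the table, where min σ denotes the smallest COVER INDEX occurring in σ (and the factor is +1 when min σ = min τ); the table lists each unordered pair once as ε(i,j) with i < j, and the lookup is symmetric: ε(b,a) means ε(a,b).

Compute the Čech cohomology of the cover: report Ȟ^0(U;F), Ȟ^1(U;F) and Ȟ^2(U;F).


nerve of the cover:
  U1={{q2},{q3},{q4},{q5},{q1,q3},{q1,q4},{q1,q5},{q2,q5},{q3,q4},{q4,q5},{q4,q6},{q1,q4,q5}} U2={{q1},{q6},{q1,q3},{q1,q4},{q1,q5},{q4,q6},{q1,q4,q5}} U3={{q7}}
  U12={{q1,q3},{q1,q4},{q1,q5},{q4,q6},{q1,q4,q5}}
C dims 3,1; δ0: rk_F3 1
Ȟ^0 = (3 − 1) − 0 = 2, so Ȟ^0 ≅ Z/3 ⊕ Z/3
Ȟ^1 = (1 − 0) − 1 = 0, so Ȟ^1 ≅ 0
Ȟ^2 = (0 − 0) − 0 = 0, so Ȟ^2 ≅ 0

Ȟ^0 = Z/3 ⊕ Z/3, Ȟ^1 = 0 and Ȟ^2 = 0


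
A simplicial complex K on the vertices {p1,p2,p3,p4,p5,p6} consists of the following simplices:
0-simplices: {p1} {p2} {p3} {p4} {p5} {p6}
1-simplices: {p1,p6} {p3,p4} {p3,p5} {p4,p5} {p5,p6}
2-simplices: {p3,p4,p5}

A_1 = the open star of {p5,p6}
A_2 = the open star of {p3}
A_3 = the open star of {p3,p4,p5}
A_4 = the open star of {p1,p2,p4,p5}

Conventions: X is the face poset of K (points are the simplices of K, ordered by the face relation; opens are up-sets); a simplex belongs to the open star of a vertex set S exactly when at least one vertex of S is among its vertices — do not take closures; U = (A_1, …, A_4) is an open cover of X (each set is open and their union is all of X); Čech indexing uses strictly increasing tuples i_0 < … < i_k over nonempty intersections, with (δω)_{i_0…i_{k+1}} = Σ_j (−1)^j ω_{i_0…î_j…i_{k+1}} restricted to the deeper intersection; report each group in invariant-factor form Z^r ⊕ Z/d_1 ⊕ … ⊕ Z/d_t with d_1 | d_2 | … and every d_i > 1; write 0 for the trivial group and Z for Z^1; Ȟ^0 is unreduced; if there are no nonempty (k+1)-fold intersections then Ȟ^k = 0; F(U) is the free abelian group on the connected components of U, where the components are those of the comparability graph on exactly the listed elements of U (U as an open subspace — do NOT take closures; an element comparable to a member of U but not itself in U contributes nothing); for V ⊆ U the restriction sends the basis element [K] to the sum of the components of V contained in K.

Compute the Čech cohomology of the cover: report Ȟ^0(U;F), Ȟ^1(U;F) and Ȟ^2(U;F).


intersection data:
  A1={{p5},{p6},{p1,p6},{p3,p5},{p4,p5},{p5,p6},{p3,p4,p5}} A2={{p3},{p3,p4},{p3,p5},{p3,p4,p5}} A3={{p3},{p4},{p5},{p3,p4},{p3,p5},{p4,p5},{p5,p6},{p3,p4,p5}} A4={{p1},{p2},{p4},{p5},{p1,p6},{p3,p4},{p3,p5},{p4,p5},{p5,p6},{p3,p4,p5}}
  A12={{p3,p5},{p3,p4,p5}} A13={{p5},{p3,p5},{p4,p5},{p5,p6},{p3,p4,p5}} A14={{p5},{p1,p6},{p3,p5},{p4,p5},{p5,p6},{p3,p4,p5}} A23={{p3},{p3,p4},{p3,p5},{p3,p4,p5}} A24={{p3,p4},{p3,p5},{p3,p4,p5}} A34={{p4},{p5},{p3,p4},{p3,p5},{p4,p5},{p5,p6},{p3,p4,p5}}
  A123={{p3,p5},{p3,p4,p5}} A124={{p3,p5},{p3,p4,p5}} A134={{p5},{p3,p5},{p4,p5},{p5,p6},{p3,p4,p5}} A234={{p3,p4},{p3,p5},{p3,p4,p5}}
  A1234={{p3,p5},{p3,p4,p5}}
components per intersection:
  A1: {{p5},{p6},{p1,p6},{p3,p5},{p4,p5},{p5,p6},{p3,p4,p5}}
  A2: {{p3},{p3,p4},{p3,p5},{p3,p4,p5}}
  A3: {{p3},{p4},{p5},{p3,p4},{p3,p5},{p4,p5},{p5,p6},{p3,p4,p5}}
  A4: {{p1},{p1,p6}} {{p2}} {{p4},{p5},{p3,p4},{p3,p5},{p4,p5},{p5,p6},{p3,p4,p5}}
  A12: {{p3,p5},{p3,p4,p5}}
  A13: {{p5},{p3,p5},{p4,p5},{p5,p6},{p3,p4,p5}}
  A14: {{p5},{p3,p5},{p4,p5},{p5,p6},{p3,p4,p5}} {{p1,p6}}
  A23: {{p3},{p3,p4},{p3,p5},{p3,p4,p5}}
  A24: {{p3,p4},{p3,p5},{p3,p4,p5}}
  A34: {{p4},{p5},{p3,p4},{p3,p5},{p4,p5},{p5,p6},{p3,p4,p5}}
  A123: {{p3,p5},{p3,p4,p5}}
  A124: {{p3,p5},{p3,p4,p5}}
  A134: {{p5},{p3,p5},{p4,p5},{p5,p6},{p3,p4,p5}}
  A234: {{p3,p4},{p3,p5},{p3,p4,p5}}
  A1234: {{p3,p5},{p3,p4,p5}}
C dims 6,7,4,1; δ0: rk 4, SNF 1^4; δ1: rk 3, SNF 1^3; δ2: rk 1, SNF 1^1
Ȟ^0 = (6 − 4) − 0 = 2, so Ȟ^0 ≅ Z^2
Ȟ^1 = (7 − 3) − 4 = 0, so Ȟ^1 ≅ 0
Ȟ^2 = (4 − 1) − 3 = 0, so Ȟ^2 ≅ 0

Ȟ^0 = Z^2; Ȟ^1 = 0; Ȟ^2 = 0


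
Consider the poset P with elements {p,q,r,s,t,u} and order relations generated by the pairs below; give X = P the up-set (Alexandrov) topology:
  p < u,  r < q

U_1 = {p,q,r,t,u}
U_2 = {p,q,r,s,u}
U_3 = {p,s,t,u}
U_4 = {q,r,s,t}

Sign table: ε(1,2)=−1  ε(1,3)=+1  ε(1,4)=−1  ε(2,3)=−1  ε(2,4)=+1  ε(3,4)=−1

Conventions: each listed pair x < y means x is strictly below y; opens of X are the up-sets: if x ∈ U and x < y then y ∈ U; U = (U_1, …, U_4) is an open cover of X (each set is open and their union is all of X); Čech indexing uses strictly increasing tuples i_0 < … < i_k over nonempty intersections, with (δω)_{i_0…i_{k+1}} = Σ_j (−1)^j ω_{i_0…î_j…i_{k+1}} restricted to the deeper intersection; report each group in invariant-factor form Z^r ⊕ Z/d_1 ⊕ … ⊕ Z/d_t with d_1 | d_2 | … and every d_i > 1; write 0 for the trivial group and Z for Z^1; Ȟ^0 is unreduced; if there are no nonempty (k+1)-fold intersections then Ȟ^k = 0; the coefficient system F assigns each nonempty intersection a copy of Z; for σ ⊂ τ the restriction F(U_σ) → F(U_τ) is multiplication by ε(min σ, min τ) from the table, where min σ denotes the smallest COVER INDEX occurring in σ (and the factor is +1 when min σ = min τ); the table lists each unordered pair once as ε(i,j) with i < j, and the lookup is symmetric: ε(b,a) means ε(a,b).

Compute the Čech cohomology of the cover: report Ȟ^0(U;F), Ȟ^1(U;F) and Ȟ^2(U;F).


Ȟ^0(U;F) ≅ Z,  Ȟ^1(U;F) ≅ 0,  Ȟ^2(U;F) ≅ Z

nerve simplices:
  U12={p,q,r,u} U13={p,t,u} U14={q,r,t} U23={p,s,u} U24={q,r,s} U34={s,t}
  U123={p,u} U124={q,r} U134={t} U234={s}
C dims 4,6,4; δ0: rk 3, SNF 1^3; δ1: rk 3, SNF 1^3
degree 0: 4−3−0 = 1 → Ȟ^0 ≅ Z
degree 1: 6−3−3 = 0 → Ȟ^1 ≅ 0
degree 2: 4−0−3 = 1 → Ȟ^2 ≅ Z


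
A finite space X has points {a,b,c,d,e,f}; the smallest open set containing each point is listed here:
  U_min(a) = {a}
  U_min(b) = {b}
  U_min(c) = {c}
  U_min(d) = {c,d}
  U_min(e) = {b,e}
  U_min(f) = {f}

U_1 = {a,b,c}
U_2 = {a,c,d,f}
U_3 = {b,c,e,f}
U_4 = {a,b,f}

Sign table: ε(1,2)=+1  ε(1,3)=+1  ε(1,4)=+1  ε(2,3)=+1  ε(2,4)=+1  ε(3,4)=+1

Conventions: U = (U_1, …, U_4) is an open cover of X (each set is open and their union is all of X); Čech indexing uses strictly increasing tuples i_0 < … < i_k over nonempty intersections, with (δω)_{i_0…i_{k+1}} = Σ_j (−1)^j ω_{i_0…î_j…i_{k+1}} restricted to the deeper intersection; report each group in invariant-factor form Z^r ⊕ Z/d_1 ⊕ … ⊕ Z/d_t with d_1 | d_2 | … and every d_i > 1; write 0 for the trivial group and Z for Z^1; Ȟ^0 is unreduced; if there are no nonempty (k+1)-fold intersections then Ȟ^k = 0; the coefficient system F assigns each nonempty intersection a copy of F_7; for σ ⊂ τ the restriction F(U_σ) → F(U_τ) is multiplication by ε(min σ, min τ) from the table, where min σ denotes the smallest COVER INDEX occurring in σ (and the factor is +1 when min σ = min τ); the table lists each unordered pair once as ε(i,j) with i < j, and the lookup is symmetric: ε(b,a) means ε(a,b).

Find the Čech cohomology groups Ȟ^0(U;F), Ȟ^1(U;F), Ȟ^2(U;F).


intersection data:
  U12={a,c} U13={b,c} U14={a,b} U23={c,f} U24={a,f} U34={b,f}
  U123={c} U124={a} U134={b} U234={f}
C dims 4,6,4; δ0: rk_F7 3; δ1: rk_F7 3
Ȟ^0 = (4 − 3) − 0 = 1, so Ȟ^0 ≅ Z/7
Ȟ^1 = (6 − 3) − 3 = 0, so Ȟ^1 ≅ 0
Ȟ^2 = (4 − 0) − 3 = 1, so Ȟ^2 ≅ Z/7

Ȟ^0(U;F) ≅ Z/7; Ȟ^1(U;F) ≅ 0; Ȟ^2(U;F) ≅ Z/7


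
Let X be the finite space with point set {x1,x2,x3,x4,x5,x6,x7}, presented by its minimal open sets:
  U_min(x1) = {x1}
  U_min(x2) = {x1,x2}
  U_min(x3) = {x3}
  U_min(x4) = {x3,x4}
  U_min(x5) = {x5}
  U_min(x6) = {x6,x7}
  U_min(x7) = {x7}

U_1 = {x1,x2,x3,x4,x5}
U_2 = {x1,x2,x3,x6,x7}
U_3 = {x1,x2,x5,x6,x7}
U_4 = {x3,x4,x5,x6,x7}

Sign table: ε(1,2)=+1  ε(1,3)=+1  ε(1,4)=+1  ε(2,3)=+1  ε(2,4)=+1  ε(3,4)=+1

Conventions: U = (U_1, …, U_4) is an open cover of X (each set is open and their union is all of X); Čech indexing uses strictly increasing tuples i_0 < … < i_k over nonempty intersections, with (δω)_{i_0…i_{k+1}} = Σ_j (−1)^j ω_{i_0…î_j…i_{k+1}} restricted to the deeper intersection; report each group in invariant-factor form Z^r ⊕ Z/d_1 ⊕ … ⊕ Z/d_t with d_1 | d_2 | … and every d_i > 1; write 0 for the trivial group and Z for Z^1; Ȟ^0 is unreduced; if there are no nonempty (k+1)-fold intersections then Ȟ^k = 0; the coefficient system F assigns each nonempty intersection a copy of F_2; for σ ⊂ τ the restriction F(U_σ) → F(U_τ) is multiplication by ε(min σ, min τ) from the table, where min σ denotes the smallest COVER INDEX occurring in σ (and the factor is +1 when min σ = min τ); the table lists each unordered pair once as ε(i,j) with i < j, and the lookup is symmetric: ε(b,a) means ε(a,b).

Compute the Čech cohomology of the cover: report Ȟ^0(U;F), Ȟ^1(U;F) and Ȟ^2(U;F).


nerve of the cover:
  U12={x1,x2,x3} U13={x1,x2,x5} U14={x3,x4,x5} U23={x1,x2,x6,x7} U24={x3,x6,x7} U34={x5,x6,x7}
  U123={x1,x2} U124={x3} U134={x5} U234={x6,x7}
C dims 4,6,4; δ0: rk_F2 3; δ1: rk_F2 3
Ȟ^0 = (4 − 3) − 0 = 1, so Ȟ^0 ≅ Z/2
Ȟ^1 = (6 − 3) − 3 = 0, so Ȟ^1 ≅ 0
Ȟ^2 = (4 − 0) − 3 = 1, so Ȟ^2 ≅ Z/2

Ȟ^0(U;F) ≅ Z/2, Ȟ^1(U;F) ≅ 0, Ȟ^2(U;F) ≅ Z/2


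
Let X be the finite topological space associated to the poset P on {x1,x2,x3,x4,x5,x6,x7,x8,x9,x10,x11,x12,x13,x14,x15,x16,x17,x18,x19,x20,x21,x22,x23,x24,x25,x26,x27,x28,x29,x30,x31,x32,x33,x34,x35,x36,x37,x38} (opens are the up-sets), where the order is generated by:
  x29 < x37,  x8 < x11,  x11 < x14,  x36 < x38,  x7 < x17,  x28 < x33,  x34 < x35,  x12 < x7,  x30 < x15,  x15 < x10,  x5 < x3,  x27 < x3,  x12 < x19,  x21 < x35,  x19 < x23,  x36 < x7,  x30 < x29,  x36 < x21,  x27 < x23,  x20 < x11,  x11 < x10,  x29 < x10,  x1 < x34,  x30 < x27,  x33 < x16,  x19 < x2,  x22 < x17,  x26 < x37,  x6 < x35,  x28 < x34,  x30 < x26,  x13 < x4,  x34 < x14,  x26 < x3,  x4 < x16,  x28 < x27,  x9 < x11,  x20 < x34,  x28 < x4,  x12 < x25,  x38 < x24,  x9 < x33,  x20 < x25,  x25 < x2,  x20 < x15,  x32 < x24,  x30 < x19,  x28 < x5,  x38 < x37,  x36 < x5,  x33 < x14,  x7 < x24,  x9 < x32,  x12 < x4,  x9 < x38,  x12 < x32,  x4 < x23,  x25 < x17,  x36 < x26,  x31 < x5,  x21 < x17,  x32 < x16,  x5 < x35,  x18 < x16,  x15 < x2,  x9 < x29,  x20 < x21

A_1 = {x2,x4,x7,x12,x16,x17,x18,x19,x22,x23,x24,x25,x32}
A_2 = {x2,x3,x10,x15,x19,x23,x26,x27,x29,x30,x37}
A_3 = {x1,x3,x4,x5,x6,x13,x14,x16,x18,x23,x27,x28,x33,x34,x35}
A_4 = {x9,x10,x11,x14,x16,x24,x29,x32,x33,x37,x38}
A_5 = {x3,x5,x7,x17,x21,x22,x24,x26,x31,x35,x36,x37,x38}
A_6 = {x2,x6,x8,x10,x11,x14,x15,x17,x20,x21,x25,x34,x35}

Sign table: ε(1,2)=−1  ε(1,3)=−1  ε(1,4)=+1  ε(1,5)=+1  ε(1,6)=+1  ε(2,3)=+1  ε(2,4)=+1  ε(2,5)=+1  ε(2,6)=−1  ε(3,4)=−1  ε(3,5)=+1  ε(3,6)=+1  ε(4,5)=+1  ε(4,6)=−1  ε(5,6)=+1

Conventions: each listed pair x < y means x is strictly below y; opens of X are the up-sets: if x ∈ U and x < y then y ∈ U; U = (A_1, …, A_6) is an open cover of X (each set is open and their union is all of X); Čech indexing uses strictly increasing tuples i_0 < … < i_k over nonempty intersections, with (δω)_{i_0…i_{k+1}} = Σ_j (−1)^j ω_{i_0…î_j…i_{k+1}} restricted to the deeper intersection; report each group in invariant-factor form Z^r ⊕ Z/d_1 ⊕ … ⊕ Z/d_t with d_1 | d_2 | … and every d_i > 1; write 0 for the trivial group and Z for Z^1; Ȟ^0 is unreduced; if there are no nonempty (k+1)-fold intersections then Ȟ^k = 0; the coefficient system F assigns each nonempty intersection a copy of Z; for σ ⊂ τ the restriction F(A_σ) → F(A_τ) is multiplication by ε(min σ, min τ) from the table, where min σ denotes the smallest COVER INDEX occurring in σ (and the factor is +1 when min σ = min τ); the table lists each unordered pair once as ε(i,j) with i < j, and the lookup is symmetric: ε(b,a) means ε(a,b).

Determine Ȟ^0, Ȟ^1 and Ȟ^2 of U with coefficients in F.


Ȟ^0 = 0,  Ȟ^1 = Z/2,  Ȟ^2 = Z

intersection data:
  A12={x2,x19,x23} A13={x4,x16,x18,x23} A14={x16,x24,x32} A15={x7,x17,x22,x24} A16={x2,x17,x25} A23={x3,x23,x27} A24={x10,x29,x37} A25={x3,x26,x37} A26={x2,x10,x15} A34={x14,x16,x33} A35={x3,x5,x35} A36={x6,x14,x34,x35} A45={x24,x37,x38} A46={x10,x11,x14} A56={x17,x21,x35}
  A123={x23} A126={x2} A134={x16} A145={x24} A156={x17} A235={x3} A245={x37} A246={x10} A346={x14} A356={x35}
C dims 6,15,10; δ0: rk 6, SNF 1^5·2; δ1: rk 9, SNF 1^9
Ȟ^0 = (6 − 6) − 0 = 0, so Ȟ^0 ≅ 0
Ȟ^1 = (15 − 9) − 6 = 0 plus torsion [2], so Ȟ^1 ≅ Z/2
Ȟ^2 = (10 − 0) − 9 = 1, so Ȟ^2 ≅ Z


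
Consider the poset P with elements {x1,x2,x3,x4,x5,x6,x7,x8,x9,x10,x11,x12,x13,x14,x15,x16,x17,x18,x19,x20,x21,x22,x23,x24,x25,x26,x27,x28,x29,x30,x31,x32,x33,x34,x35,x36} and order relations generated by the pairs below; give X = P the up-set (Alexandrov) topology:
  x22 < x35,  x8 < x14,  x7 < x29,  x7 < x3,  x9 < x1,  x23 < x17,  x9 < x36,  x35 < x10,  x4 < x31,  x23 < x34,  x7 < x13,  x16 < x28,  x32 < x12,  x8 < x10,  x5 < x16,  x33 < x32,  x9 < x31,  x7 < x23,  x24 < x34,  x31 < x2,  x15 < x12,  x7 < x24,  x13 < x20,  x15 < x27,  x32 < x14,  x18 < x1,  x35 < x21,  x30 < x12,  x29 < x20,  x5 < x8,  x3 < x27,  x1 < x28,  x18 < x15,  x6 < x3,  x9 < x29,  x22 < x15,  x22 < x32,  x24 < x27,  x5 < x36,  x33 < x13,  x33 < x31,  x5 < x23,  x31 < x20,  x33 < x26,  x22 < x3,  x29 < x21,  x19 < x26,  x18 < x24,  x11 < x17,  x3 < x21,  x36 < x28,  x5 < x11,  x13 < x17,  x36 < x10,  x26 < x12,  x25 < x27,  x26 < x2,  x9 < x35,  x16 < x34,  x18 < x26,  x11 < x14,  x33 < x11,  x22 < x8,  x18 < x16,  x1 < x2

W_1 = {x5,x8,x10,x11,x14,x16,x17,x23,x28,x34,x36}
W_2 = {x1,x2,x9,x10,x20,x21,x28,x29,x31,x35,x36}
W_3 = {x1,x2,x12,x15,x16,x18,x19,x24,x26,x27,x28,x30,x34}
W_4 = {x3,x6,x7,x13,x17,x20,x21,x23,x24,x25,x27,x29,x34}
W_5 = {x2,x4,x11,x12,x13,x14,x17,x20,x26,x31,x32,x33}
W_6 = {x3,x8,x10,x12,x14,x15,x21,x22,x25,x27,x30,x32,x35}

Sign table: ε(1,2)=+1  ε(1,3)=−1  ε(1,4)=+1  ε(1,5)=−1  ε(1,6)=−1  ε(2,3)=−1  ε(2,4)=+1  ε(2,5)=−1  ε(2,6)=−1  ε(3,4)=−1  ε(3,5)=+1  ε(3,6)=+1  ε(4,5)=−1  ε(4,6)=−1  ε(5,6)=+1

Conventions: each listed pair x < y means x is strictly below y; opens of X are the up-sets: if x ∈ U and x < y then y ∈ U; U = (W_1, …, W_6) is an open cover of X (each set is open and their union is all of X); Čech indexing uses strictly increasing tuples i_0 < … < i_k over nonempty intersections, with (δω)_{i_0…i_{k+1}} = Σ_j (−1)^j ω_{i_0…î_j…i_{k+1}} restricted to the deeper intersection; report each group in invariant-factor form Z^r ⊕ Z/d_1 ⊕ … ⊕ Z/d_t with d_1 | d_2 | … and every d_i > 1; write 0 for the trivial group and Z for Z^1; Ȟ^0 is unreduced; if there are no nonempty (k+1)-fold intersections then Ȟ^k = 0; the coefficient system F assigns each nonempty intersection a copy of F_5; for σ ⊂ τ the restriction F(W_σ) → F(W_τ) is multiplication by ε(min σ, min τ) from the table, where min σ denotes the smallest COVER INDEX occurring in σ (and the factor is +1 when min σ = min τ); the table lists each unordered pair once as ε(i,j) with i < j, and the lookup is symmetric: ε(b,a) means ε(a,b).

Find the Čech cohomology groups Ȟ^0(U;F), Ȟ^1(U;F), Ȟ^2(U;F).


Ȟ^0 = Z/5,  Ȟ^1 = 0,  Ȟ^2 = 0

nonempty overlaps:
  W12={x10,x28,x36} W13={x16,x28,x34} W14={x17,x23,x34} W15={x11,x14,x17} W16={x8,x10,x14} W23={x1,x2,x28} W24={x20,x21,x29} W25={x2,x20,x31} W26={x10,x21,x35} W34={x24,x27,x34} W35={x2,x12,x26} W36={x12,x15,x27,x30} W45={x13,x17,x20} W46={x3,x21,x25,x27} W56={x12,x14,x32}
  W123={x28} W126={x10} W134={x34} W145={x17} W156={x14} W235={x2} W245={x20} W246={x21} W346={x27} W356={x12}
C dims 6,15,10; δ0: rk_F5 5; δ1: rk_F5 10
degree 0: 6−5−0 = 1 → Ȟ^0 ≅ Z/5
degree 1: 15−10−5 = 0 → Ȟ^1 ≅ 0
degree 2: 10−0−10 = 0 → Ȟ^2 ≅ 0


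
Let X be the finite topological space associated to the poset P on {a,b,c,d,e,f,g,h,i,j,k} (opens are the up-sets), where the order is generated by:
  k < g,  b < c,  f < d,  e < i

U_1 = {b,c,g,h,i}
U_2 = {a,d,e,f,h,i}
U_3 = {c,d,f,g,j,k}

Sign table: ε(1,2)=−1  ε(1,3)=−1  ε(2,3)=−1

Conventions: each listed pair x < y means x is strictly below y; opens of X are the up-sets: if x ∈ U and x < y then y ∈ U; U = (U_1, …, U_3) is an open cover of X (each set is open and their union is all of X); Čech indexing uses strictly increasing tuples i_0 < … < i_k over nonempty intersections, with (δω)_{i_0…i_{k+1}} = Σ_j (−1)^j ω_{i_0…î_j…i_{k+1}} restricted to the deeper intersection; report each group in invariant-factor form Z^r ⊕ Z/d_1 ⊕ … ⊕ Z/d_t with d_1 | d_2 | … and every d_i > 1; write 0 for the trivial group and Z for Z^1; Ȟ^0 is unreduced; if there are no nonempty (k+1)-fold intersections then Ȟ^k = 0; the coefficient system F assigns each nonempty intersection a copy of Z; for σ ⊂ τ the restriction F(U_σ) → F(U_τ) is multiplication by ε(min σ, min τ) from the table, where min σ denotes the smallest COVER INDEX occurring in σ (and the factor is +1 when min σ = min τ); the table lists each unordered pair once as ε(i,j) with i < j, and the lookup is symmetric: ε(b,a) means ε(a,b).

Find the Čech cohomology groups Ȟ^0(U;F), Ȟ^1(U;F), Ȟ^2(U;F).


nerve of the cover:
  U12={h,i} U13={c,g} U23={d,f}
C dims 3,3; δ0: rk 3, SNF 1^2·2
Ȟ^0 = (3 − 3) − 0 = 0, so Ȟ^0 ≅ 0
Ȟ^1 = (3 − 0) − 3 = 0 plus torsion [2], so Ȟ^1 ≅ Z/2
Ȟ^2 = (0 − 0) − 0 = 0, so Ȟ^2 ≅ 0

Ȟ^0(U;F) ≅ 0; Ȟ^1(U;F) ≅ Z/2; Ȟ^2(U;F) ≅ 0


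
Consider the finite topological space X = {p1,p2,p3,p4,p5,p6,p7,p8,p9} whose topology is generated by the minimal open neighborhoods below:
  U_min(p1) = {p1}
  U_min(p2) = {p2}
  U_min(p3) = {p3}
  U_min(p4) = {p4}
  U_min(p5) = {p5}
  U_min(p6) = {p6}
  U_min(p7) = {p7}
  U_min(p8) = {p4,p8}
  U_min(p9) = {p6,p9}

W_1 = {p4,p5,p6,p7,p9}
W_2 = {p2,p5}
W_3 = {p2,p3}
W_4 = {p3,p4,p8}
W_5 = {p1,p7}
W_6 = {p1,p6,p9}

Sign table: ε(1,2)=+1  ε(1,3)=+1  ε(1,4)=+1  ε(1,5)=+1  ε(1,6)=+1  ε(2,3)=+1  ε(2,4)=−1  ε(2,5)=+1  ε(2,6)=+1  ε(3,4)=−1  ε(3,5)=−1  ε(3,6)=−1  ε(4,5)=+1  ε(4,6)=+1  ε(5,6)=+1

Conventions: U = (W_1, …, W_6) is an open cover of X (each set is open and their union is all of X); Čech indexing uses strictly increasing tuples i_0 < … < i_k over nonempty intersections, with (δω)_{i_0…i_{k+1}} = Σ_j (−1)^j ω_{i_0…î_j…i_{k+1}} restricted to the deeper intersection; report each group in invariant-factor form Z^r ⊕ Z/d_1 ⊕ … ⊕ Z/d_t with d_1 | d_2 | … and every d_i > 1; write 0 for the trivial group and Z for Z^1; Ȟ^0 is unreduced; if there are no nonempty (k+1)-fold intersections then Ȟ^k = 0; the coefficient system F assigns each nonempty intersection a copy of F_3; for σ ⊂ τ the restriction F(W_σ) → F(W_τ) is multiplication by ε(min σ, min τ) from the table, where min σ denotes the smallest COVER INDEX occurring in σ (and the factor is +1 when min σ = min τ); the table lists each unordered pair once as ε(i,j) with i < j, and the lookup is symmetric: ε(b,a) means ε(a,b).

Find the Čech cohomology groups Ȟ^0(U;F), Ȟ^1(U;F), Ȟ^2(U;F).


Ȟ^0(U;F) ≅ 0,  Ȟ^1(U;F) ≅ Z/3,  Ȟ^2(U;F) ≅ 0

cover nerve:
  W12={p5} W14={p4} W15={p7} W16={p6,p9} W23={p2} W34={p3} W56={p1}
C dims 6,7; δ0: rk_F3 6
Ȟ^0: (6−6)−0=0 ⇒ 0
Ȟ^1: (7−0)−6=1 ⇒ Z/3
Ȟ^2: (0−0)−0=0 ⇒ 0


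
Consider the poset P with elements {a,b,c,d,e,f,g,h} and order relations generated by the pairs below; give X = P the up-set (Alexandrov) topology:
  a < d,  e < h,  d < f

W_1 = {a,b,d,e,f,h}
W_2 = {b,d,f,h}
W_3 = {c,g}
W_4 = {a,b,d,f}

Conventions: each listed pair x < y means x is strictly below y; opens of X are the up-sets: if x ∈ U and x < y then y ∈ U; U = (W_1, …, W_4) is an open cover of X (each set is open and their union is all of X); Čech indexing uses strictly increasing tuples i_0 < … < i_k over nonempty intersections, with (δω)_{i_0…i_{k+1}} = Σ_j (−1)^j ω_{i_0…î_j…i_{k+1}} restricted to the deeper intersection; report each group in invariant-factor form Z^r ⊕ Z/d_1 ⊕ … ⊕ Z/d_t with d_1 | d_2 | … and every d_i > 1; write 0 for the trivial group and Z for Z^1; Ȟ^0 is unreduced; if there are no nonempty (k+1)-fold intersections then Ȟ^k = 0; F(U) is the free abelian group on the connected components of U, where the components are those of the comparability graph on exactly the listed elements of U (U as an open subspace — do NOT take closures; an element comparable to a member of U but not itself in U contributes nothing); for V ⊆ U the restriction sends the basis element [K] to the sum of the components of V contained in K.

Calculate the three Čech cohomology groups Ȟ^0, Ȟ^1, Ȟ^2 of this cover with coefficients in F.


Ȟ^0(U;F) ≅ Z^5,  Ȟ^1(U;F) ≅ 0,  Ȟ^2(U;F) ≅ 0

nonempty overlaps:
  W12={b,d,f,h} W14={a,b,d,f} W24={b,d,f}
  W124={b,d,f}
components per intersection:
  W1: {a,d,f} {b} {e,h}
  W2: {b} {d,f} {h}
  W3: {c} {g}
  W4: {a,d,f} {b}
  W12: {b} {d,f} {h}
  W14: {a,d,f} {b}
  W24: {b} {d,f}
  W124: {b} {d,f}
C dims 10,7,2; δ0: rk 5, SNF 1^5; δ1: rk 2, SNF 1^2
degree 0: 10−5−0 = 5 → Ȟ^0 ≅ Z^5
degree 1: 7−2−5 = 0 → Ȟ^1 ≅ 0
degree 2: 2−0−2 = 0 → Ȟ^2 ≅ 0


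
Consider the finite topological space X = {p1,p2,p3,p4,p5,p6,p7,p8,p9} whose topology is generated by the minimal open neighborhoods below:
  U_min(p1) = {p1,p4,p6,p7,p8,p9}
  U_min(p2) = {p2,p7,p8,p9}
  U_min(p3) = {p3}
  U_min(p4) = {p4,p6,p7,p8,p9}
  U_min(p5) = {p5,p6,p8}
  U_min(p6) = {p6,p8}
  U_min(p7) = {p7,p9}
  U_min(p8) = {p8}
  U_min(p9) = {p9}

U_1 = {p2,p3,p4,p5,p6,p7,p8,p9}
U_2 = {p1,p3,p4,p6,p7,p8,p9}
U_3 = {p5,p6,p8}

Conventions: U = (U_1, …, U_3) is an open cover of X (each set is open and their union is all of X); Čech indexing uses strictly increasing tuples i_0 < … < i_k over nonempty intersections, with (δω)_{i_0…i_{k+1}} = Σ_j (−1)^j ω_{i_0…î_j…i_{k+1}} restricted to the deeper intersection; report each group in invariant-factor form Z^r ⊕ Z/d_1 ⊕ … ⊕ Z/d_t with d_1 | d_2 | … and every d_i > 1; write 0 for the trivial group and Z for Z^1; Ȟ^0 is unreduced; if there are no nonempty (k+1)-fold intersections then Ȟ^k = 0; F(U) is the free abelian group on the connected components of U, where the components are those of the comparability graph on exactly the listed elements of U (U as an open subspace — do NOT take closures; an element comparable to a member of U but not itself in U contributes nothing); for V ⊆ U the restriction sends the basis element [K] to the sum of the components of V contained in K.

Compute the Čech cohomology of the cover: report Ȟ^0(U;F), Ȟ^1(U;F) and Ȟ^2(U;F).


nerve simplices:
  U12={p3,p4,p6,p7,p8,p9} U13={p5,p6,p8} U23={p6,p8}
  U123={p6,p8}
components per intersection:
  U1: {p2,p4,p5,p6,p7,p8,p9} {p3}
  U2: {p1,p4,p6,p7,p8,p9} {p3}
  U3: {p5,p6,p8}
  U12: {p3} {p4,p6,p7,p8,p9}
  U13: {p5,p6,p8}
  U23: {p6,p8}
  U123: {p6,p8}
C dims 5,4,1; δ0: rk 3, SNF 1^3; δ1: rk 1, SNF 1^1
degree 0: 5−3−0 = 2 → Ȟ^0 ≅ Z^2
degree 1: 4−1−3 = 0 → Ȟ^1 ≅ 0
degree 2: 1−0−1 = 0 → Ȟ^2 ≅ 0

Ȟ^0(U;F) ≅ Z^2,  Ȟ^1(U;F) ≅ 0,  Ȟ^2(U;F) ≅ 0


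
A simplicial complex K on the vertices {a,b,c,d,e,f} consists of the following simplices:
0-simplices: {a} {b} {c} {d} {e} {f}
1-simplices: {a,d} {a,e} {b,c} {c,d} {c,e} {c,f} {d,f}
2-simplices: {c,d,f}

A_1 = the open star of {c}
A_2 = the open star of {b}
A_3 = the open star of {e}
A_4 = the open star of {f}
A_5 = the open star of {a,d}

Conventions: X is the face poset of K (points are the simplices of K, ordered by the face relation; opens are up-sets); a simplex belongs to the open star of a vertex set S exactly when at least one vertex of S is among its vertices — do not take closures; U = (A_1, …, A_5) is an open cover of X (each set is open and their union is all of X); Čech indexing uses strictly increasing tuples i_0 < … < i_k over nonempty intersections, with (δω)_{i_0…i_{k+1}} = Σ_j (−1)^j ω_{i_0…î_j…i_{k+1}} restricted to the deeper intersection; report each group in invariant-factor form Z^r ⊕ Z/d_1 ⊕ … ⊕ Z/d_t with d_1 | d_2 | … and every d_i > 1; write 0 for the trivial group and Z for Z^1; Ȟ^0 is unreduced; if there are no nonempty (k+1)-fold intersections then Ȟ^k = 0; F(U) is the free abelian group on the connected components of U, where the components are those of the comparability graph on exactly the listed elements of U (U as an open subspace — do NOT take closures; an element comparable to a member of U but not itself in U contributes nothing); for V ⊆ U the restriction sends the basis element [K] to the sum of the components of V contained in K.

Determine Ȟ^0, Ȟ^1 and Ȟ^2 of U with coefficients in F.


Ȟ^0 ≅ Z; Ȟ^1 ≅ Z; Ȟ^2 ≅ 0

nerve of the cover:
  A1={{c},{b,c},{c,d},{c,e},{c,f},{c,d,f}} A2={{b},{b,c}} A3={{e},{a,e},{c,e}} A4={{f},{c,f},{d,f},{c,d,f}} A5={{a},{d},{a,d},{a,e},{c,d},{d,f},{c,d,f}}
  A12={{b,c}} A13={{c,e}} A14={{c,f},{c,d,f}} A15={{c,d},{c,d,f}} A35={{a,e}} A45={{d,f},{c,d,f}}
  A145={{c,d,f}}
components per intersection:
  A1: {{c},{b,c},{c,d},{c,e},{c,f},{c,d,f}}
  A2: {{b},{b,c}}
  A3: {{e},{a,e},{c,e}}
  A4: {{f},{c,f},{d,f},{c,d,f}}
  A5: {{a},{d},{a,d},{a,e},{c,d},{d,f},{c,d,f}}
  A12: {{b,c}}
  A13: {{c,e}}
  A14: {{c,f},{c,d,f}}
  A15: {{c,d},{c,d,f}}
  A35: {{a,e}}
  A45: {{d,f},{c,d,f}}
  A145: {{c,d,f}}
C dims 5,6,1; δ0: rk 4, SNF 1^4; δ1: rk 1, SNF 1^1
Ȟ^0 = (5 − 4) − 0 = 1, so Ȟ^0 ≅ Z
Ȟ^1 = (6 − 1) − 4 = 1, so Ȟ^1 ≅ Z
Ȟ^2 = (1 − 0) − 1 = 0, so Ȟ^2 ≅ 0
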